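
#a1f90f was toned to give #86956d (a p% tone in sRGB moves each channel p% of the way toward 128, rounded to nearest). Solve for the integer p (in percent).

83%

#a1f90f is rgb(161, 249, 15); #86956d is rgb(134, 149, 109).
On the G channel (widest range): 149 ≈ 249 + (p/100)(128 − 249), so p ≈ 100×(149 − 249)/(128 − 249) = -10000/-121 = 82.64.
p = 83 reproduces all three channels after rounding.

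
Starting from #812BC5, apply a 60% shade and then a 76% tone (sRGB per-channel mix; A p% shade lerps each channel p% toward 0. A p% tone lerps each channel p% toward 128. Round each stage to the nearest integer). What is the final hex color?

#6E6574

#812BC5 is rgb(129, 43, 197).
A 60% shade moves each channel 60% toward 0:
  R: 129 − 77.4 = 51.6 → 52
  G: 43 + 0.6×(0−43) = 43 − 25.8 = 17.2 → 17
  B: 197 − 118.2 = 78.8 → 79
After the shade: rgb(52, 17, 79) = #34114F.
A 76% tone moves each channel 76% toward 128:
  R: 52 + 57.76 = 109.76 → 110
  G: 17 + 0.76×(128−17) = 17 + 84.36 = 101.36 → 101
  B: 79 + 37.24 = 116.24 → 116
rgb(110, 101, 116) = #6E6574.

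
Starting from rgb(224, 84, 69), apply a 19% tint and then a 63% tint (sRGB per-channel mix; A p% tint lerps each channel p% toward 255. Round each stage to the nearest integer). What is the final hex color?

#f6ccc7

Per channel, c → c + 0.19(255 − c):
  R: 224 + 0.19×(255−224) = 224 + 5.89 = 229.89 → 230
  G: 84 + 32.49 = 116.49 → 116
  B: 69 + 35.34 = 104.34 → 104
After the tint: rgb(230, 116, 104) = #e67468.
Per channel, c → c + 0.63(255 − c):
  R: 230 + 0.63×(255−230) = 230 + 15.75 = 245.75 → 246
  G: 116 + 0.63×(255−116) = 116 + 87.57 = 203.57 → 204
  B: 104 + 95.13 = 199.13 → 199
rgb(246, 204, 199) = #f6ccc7.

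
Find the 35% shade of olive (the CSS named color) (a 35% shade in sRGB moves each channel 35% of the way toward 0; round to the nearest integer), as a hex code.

#535300

CSS olive is rgb(128, 128, 0).
Per channel, c → c + 0.35(0 − c):
  R: 128 − 44.8 = 83.2 → 83
  G: 128 + 0.35×(0−128) = 128 − 44.8 = 83.2 → 83
  B: 0 + 0 = 0 → 0
rgb(83, 83, 0) = #535300.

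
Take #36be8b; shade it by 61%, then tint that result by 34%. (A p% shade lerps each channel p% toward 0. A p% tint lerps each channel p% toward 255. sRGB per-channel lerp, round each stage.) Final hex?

#65887a

#36be8b is rgb(54, 190, 139).
Lerp each channel 61% toward 0:
  R: 54 + 0.61×(0−54) = 54 − 32.94 = 21.06 → 21
  G: 190 − 115.9 = 74.1 → 74
  B: 139 − 84.79 = 54.21 → 54
After the shade: rgb(21, 74, 54) = #154a36.
A 34% tint moves each channel 34% toward 255:
  R: 21 + 79.56 = 100.56 → 101
  G: 74 + 61.54 = 135.54 → 136
  B: 54 + 68.34 = 122.34 → 122
rgb(101, 136, 122) = #65887a.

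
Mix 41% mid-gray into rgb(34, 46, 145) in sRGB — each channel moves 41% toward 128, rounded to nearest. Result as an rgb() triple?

rgb(73, 80, 138)

A 41% tone moves each channel 41% toward 128:
  R: 34 + 0.41×(128−34) = 34 + 38.54 = 72.54 → 73
  G: 46 + 0.41×(128−46) = 46 + 33.62 = 79.62 → 80
  B: 145 + 0.41×(128−145) = 145 − 6.97 = 138.03 → 138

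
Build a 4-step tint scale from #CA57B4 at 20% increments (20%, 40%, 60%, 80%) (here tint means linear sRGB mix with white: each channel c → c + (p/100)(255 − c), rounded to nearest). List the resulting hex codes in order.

#D579C3, #DF9AD2, #EABCE1, #F4DDF0

#CA57B4 is rgb(202, 87, 180).
20%: (202 + 10.6 = 212.6→213, 87 + 33.6 = 120.6→121, 180 + 15 = 195→195) → #D579C3
40%: (202 + 21.2 = 223.2→223, 87 + 67.2 = 154.2→154, 180 + 30 = 210→210) → #DF9AD2
60%: (202 + 31.8 = 233.8→234, 87 + 100.8 = 187.8→188, 180 + 45 = 225→225) → #EABCE1
80%: (202 + 42.4 = 244.4→244, 87 + 134.4 = 221.4→221, 180 + 60 = 240→240) → #F4DDF0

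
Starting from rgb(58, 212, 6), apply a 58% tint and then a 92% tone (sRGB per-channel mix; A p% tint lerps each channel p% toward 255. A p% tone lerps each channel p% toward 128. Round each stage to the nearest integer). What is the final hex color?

A 58% tint moves each channel 58% toward 255:
  R: 58 + 114.26 = 172.26 → 172
  G: 212 + 0.58×(255−212) = 212 + 24.94 = 236.94 → 237
  B: 6 + 0.58×(255−6) = 6 + 144.42 = 150.42 → 150
After the tint: rgb(172, 237, 150) = #ACED96.
Lerp each channel 92% toward 128:
  R: 172 + 0.92×(128−172) = 172 − 40.48 = 131.52 → 132
  G: 237 − 100.28 = 136.72 → 137
  B: 150 + 0.92×(128−150) = 150 − 20.24 = 129.76 → 130
rgb(132, 137, 130) = #848982.

#848982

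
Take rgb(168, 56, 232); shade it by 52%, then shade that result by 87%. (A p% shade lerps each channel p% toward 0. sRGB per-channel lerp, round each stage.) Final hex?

Lerp each channel 52% toward 0:
  R: 168 + 0.52×(0−168) = 168 − 87.36 = 80.64 → 81
  G: 56 + 0.52×(0−56) = 56 − 29.12 = 26.88 → 27
  B: 232 − 120.64 = 111.36 → 111
After the shade: rgb(81, 27, 111) = #511b6f.
An 87% shade moves each channel 87% toward 0:
  R: 81 − 70.47 = 10.53 → 11
  G: 27 + 0.87×(0−27) = 27 − 23.49 = 3.51 → 4
  B: 111 + 0.87×(0−111) = 111 − 96.57 = 14.43 → 14
rgb(11, 4, 14) = #0b040e.

#0b040e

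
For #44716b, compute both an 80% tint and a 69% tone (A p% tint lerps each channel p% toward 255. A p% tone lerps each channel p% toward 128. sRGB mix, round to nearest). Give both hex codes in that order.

#44716b is rgb(68, 113, 107).
80% tint:
  R: 68 + 0.8×(255−68) = 68 + 149.6 = 217.6 → 218
  G: 113 + 113.6 = 226.6 → 227
  B: 107 + 118.4 = 225.4 → 225
  → #dae3e1
69% tone:
  R: 68 + 41.4 = 109.4 → 109
  G: 113 + 10.35 = 123.35 → 123
  B: 107 + 0.69×(128−107) = 107 + 14.49 = 121.49 → 121
  → #6d7b79

#dae3e1, #6d7b79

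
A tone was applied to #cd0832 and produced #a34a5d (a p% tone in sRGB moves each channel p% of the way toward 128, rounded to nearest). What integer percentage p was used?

#cd0832 is rgb(205, 8, 50); #a34a5d is rgb(163, 74, 93).
On the G channel (widest range): 74 ≈ 8 + (p/100)(128 − 8), so p ≈ 100×(74 − 8)/(128 − 8) = 6600/120 = 55.00.
p = 55 reproduces all three channels after rounding.

55%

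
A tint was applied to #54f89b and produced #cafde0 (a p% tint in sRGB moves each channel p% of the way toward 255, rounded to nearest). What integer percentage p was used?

#54f89b is rgb(84, 248, 155); #cafde0 is rgb(202, 253, 224).
On the R channel (widest range): 202 ≈ 84 + (p/100)(255 − 84), so p ≈ 100×(202 − 84)/(255 − 84) = 11800/171 = 69.01.
p = 69 reproduces all three channels after rounding.

69%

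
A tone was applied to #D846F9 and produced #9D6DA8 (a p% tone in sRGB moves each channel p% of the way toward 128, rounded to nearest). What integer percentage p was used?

#D846F9 is rgb(216, 70, 249); #9D6DA8 is rgb(157, 109, 168).
On the B channel (widest range): 168 ≈ 249 + (p/100)(128 − 249), so p ≈ 100×(168 − 249)/(128 − 249) = -8100/-121 = 66.94.
p = 67 reproduces all three channels after rounding.

67%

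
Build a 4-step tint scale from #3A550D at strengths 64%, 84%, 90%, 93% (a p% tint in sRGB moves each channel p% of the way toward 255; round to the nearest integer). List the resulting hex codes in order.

#B8C2A8, #DFE4D8, #EBEEE7, #F1F3EE

#3A550D is rgb(58, 85, 13).
64%: (58 + 126.08 = 184.08→184, 85 + 108.8 = 193.8→194, 13 + 154.88 = 167.88→168) → #B8C2A8
84%: (58 + 165.48 = 223.48→223, 85 + 142.8 = 227.8→228, 13 + 203.28 = 216.28→216) → #DFE4D8
90%: (58 + 177.3 = 235.3→235, 85 + 153 = 238→238, 13 + 217.8 = 230.8→231) → #EBEEE7
93%: (58 + 183.21 = 241.21→241, 85 + 158.1 = 243.1→243, 13 + 225.06 = 238.06→238) → #F1F3EE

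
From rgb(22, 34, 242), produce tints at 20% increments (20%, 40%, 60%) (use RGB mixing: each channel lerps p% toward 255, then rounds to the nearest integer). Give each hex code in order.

#454EF5, #737AF7, #A2A7FA

20%: (22 + 46.6 = 68.6→69, 34 + 44.2 = 78.2→78, 242 + 2.6 = 244.6→245) → #454EF5
40%: (22 + 93.2 = 115.2→115, 34 + 88.4 = 122.4→122, 242 + 5.2 = 247.2→247) → #737AF7
60%: (22 + 139.8 = 161.8→162, 34 + 132.6 = 166.6→167, 242 + 7.8 = 249.8→250) → #A2A7FA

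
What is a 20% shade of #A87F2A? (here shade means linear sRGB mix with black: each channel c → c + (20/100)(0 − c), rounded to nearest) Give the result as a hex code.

#866622

#A87F2A is rgb(168, 127, 42).
Per channel, c → c + 0.2(0 − c):
  R: 168 + 0.2×(0−168) = 168 − 33.6 = 134.4 → 134
  G: 127 + 0.2×(0−127) = 127 − 25.4 = 101.6 → 102
  B: 42 + 0.2×(0−42) = 42 − 8.4 = 33.6 → 34
rgb(134, 102, 34) = #866622.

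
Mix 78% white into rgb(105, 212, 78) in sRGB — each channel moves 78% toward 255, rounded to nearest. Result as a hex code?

#DEF6D8

A 78% tint moves each channel 78% toward 255:
  R: 105 + 0.78×(255−105) = 105 + 117 = 222 → 222
  G: 212 + 0.78×(255−212) = 212 + 33.54 = 245.54 → 246
  B: 78 + 0.78×(255−78) = 78 + 138.06 = 216.06 → 216
rgb(222, 246, 216) = #DEF6D8.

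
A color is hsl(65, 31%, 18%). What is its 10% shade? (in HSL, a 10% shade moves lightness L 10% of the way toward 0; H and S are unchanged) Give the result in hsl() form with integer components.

L moves 10% from 18 toward 0: 18 − 1.8 = 16.2 → 16.
H and S are unchanged.

hsl(65, 31%, 16%)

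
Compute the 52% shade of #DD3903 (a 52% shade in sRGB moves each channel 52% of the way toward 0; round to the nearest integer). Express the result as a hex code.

#DD3903 is rgb(221, 57, 3).
Per channel, c → c + 0.52(0 − c):
  R: 221 + 0.52×(0−221) = 221 − 114.92 = 106.08 → 106
  G: 57 + 0.52×(0−57) = 57 − 29.64 = 27.36 → 27
  B: 3 + 0.52×(0−3) = 3 − 1.56 = 1.44 → 1
rgb(106, 27, 1) = #6A1B01.

#6A1B01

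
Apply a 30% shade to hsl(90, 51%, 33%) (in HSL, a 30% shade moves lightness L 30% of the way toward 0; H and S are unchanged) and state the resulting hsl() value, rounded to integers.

hsl(90, 51%, 23%)

L moves 30% from 33 toward 0: 33 − 9.9 = 23.1 → 23.
H and S are unchanged.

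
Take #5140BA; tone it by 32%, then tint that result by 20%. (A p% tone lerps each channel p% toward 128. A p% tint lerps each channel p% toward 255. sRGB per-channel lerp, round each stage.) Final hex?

#8076B9

#5140BA is rgb(81, 64, 186).
Per channel, c → c + 0.32(128 − c):
  R: 81 + 0.32×(128−81) = 81 + 15.04 = 96.04 → 96
  G: 64 + 20.48 = 84.48 → 84
  B: 186 − 18.56 = 167.44 → 167
After the tone: rgb(96, 84, 167) = #6054A7.
Per channel, c → c + 0.2(255 − c):
  R: 96 + 31.8 = 127.8 → 128
  G: 84 + 0.2×(255−84) = 84 + 34.2 = 118.2 → 118
  B: 167 + 0.2×(255−167) = 167 + 17.6 = 184.6 → 185
rgb(128, 118, 185) = #8076B9.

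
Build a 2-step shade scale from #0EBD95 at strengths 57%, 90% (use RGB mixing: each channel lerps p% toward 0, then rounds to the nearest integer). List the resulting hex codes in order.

#0EBD95 is rgb(14, 189, 149).
57%: (14 − 7.98 = 6.02→6, 189 − 107.73 = 81.27→81, 149 − 84.93 = 64.07→64) → #065140
90%: (14 − 12.6 = 1.4→1, 189 − 170.1 = 18.9→19, 149 − 134.1 = 14.9→15) → #01130F

#065140, #01130F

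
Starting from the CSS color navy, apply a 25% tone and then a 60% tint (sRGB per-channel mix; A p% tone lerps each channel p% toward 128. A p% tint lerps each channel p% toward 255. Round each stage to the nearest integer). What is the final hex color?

#a6a6cc

CSS navy is rgb(0, 0, 128).
Per channel, c → c + 0.25(128 − c):
  R: 0 + 0.25×(128−0) = 0 + 32 = 32 → 32
  G: 0 + 0.25×(128−0) = 0 + 32 = 32 → 32
  B: 128 + 0 = 128 → 128
After the tone: rgb(32, 32, 128) = #202080.
Per channel, c → c + 0.6(255 − c):
  R: 32 + 0.6×(255−32) = 32 + 133.8 = 165.8 → 166
  G: 32 + 133.8 = 165.8 → 166
  B: 128 + 76.2 = 204.2 → 204
rgb(166, 166, 204) = #a6a6cc.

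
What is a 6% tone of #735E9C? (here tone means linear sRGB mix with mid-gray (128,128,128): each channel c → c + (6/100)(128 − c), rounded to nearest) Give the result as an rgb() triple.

#735E9C is rgb(115, 94, 156).
Lerp each channel 6% toward 128:
  R: 115 + 0.06×(128−115) = 115 + 0.78 = 115.78 → 116
  G: 94 + 0.06×(128−94) = 94 + 2.04 = 96.04 → 96
  B: 156 + 0.06×(128−156) = 156 − 1.68 = 154.32 → 154

rgb(116, 96, 154)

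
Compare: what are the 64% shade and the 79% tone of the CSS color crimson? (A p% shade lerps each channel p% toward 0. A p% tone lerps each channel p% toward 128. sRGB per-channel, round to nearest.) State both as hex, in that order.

CSS crimson is rgb(220, 20, 60).
64% shade:
  R: 220 + 0.64×(0−220) = 220 − 140.8 = 79.2 → 79
  G: 20 + 0.64×(0−20) = 20 − 12.8 = 7.2 → 7
  B: 60 + 0.64×(0−60) = 60 − 38.4 = 21.6 → 22
  → #4F0716
79% tone:
  R: 220 − 72.68 = 147.32 → 147
  G: 20 + 85.32 = 105.32 → 105
  B: 60 + 0.79×(128−60) = 60 + 53.72 = 113.72 → 114
  → #936972

#4F0716, #936972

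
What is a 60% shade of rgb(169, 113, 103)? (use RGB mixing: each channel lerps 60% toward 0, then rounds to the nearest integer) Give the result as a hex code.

#442d29

A 60% shade moves each channel 60% toward 0:
  R: 169 + 0.6×(0−169) = 169 − 101.4 = 67.6 → 68
  G: 113 − 67.8 = 45.2 → 45
  B: 103 − 61.8 = 41.2 → 41
rgb(68, 45, 41) = #442d29.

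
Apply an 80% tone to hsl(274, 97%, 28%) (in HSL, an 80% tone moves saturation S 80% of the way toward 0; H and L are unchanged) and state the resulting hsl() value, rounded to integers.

S moves 80% from 97 toward 0: 97 − 77.6 = 19.4 → 19.
H and L are unchanged.

hsl(274, 19%, 28%)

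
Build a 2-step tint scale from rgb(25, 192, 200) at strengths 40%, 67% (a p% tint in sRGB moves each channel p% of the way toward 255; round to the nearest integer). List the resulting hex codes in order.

#75d9de, #b3eaed

40%: (25 + 92 = 117→117, 192 + 25.2 = 217.2→217, 200 + 22 = 222→222) → #75d9de
67%: (25 + 154.1 = 179.1→179, 192 + 42.21 = 234.21→234, 200 + 36.85 = 236.85→237) → #b3eaed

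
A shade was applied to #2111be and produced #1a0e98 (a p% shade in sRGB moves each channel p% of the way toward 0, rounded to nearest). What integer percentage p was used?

20%

#2111be is rgb(33, 17, 190); #1a0e98 is rgb(26, 14, 152).
On the B channel (widest range): 152 ≈ 190 + (p/100)(0 − 190), so p ≈ 100×(152 − 190)/(0 − 190) = -3800/-190 = 20.00.
p = 20 reproduces all three channels after rounding.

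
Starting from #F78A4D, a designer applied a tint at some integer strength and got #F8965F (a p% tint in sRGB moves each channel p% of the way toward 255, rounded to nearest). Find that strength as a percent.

10%

#F78A4D is rgb(247, 138, 77); #F8965F is rgb(248, 150, 95).
On the B channel (widest range): 95 ≈ 77 + (p/100)(255 − 77), so p ≈ 100×(95 − 77)/(255 − 77) = 1800/178 = 10.11.
p = 10 reproduces all three channels after rounding.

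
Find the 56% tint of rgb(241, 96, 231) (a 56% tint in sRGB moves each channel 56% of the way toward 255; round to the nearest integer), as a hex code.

#F9B9F4

Lerp each channel 56% toward 255:
  R: 241 + 7.84 = 248.84 → 249
  G: 96 + 0.56×(255−96) = 96 + 89.04 = 185.04 → 185
  B: 231 + 13.44 = 244.44 → 244
rgb(249, 185, 244) = #F9B9F4.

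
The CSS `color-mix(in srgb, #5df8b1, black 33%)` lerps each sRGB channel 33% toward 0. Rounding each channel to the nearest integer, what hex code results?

#3ea677

#5df8b1 is rgb(93, 248, 177).
Per channel, c → c + 0.33(0 − c):
  R: 93 + 0.33×(0−93) = 93 − 30.69 = 62.31 → 62
  G: 248 − 81.84 = 166.16 → 166
  B: 177 − 58.41 = 118.59 → 119
rgb(62, 166, 119) = #3ea677.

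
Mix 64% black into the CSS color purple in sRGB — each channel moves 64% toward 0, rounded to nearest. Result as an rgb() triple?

rgb(46, 0, 46)

CSS purple is rgb(128, 0, 128).
A 64% shade moves each channel 64% toward 0:
  R: 128 + 0.64×(0−128) = 128 − 81.92 = 46.08 → 46
  G: 0 + 0.64×(0−0) = 0 + 0 = 0 → 0
  B: 128 + 0.64×(0−128) = 128 − 81.92 = 46.08 → 46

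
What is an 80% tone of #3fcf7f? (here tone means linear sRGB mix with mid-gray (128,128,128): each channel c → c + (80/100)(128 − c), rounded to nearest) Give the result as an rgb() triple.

rgb(115, 144, 128)

#3fcf7f is rgb(63, 207, 127).
An 80% tone moves each channel 80% toward 128:
  R: 63 + 52 = 115 → 115
  G: 207 − 63.2 = 143.8 → 144
  B: 127 + 0.8×(128−127) = 127 + 0.8 = 127.8 → 128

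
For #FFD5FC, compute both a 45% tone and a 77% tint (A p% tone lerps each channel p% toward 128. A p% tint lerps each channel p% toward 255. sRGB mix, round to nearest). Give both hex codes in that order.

#FFD5FC is rgb(255, 213, 252).
45% tone:
  R: 255 + 0.45×(128−255) = 255 − 57.15 = 197.85 → 198
  G: 213 + 0.45×(128−213) = 213 − 38.25 = 174.75 → 175
  B: 252 + 0.45×(128−252) = 252 − 55.8 = 196.2 → 196
  → #C6AFC4
77% tint:
  R: 255 + 0 = 255 → 255
  G: 213 + 32.34 = 245.34 → 245
  B: 252 + 0.77×(255−252) = 252 + 2.31 = 254.31 → 254
  → #FFF5FE

#C6AFC4, #FFF5FE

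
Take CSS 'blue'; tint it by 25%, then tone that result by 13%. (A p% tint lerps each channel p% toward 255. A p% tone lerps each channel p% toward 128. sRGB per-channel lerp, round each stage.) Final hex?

CSS blue is rgb(0, 0, 255).
Lerp each channel 25% toward 255:
  R: 0 + 63.75 = 63.75 → 64
  G: 0 + 0.25×(255−0) = 0 + 63.75 = 63.75 → 64
  B: 255 + 0.25×(255−255) = 255 + 0 = 255 → 255
After the tint: rgb(64, 64, 255) = #4040FF.
Lerp each channel 13% toward 128:
  R: 64 + 0.13×(128−64) = 64 + 8.32 = 72.32 → 72
  G: 64 + 0.13×(128−64) = 64 + 8.32 = 72.32 → 72
  B: 255 − 16.51 = 238.49 → 238
rgb(72, 72, 238) = #4848EE.

#4848EE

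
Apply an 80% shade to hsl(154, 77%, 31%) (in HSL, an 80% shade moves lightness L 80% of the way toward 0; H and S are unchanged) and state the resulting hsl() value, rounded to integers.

hsl(154, 77%, 6%)

L moves 80% from 31 toward 0: 31 − 24.8 = 6.2 → 6.
H and S are unchanged.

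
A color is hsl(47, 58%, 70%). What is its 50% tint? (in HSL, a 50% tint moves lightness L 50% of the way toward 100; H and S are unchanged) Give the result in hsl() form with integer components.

L moves 50% from 70 toward 100: 70 + 15 = 85 → 85.
H and S are unchanged.

hsl(47, 58%, 85%)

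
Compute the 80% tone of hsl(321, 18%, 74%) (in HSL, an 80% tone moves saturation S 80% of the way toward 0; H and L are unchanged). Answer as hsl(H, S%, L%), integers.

S moves 80% from 18 toward 0: 18 − 14.4 = 3.6 → 4.
H and L are unchanged.

hsl(321, 4%, 74%)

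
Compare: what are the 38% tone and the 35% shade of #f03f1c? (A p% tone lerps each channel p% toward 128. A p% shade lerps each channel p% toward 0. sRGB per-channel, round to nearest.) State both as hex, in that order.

#c55842, #9c2912

#f03f1c is rgb(240, 63, 28).
38% tone:
  R: 240 + 0.38×(128−240) = 240 − 42.56 = 197.44 → 197
  G: 63 + 0.38×(128−63) = 63 + 24.7 = 87.7 → 88
  B: 28 + 0.38×(128−28) = 28 + 38 = 66 → 66
  → #c55842
35% shade:
  R: 240 − 84 = 156 → 156
  G: 63 − 22.05 = 40.95 → 41
  B: 28 + 0.35×(0−28) = 28 − 9.8 = 18.2 → 18
  → #9c2912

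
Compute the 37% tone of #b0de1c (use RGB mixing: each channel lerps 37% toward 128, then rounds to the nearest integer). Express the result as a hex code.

#9ebb41

#b0de1c is rgb(176, 222, 28).
A 37% tone moves each channel 37% toward 128:
  R: 176 − 17.76 = 158.24 → 158
  G: 222 − 34.78 = 187.22 → 187
  B: 28 + 37 = 65 → 65
rgb(158, 187, 65) = #9ebb41.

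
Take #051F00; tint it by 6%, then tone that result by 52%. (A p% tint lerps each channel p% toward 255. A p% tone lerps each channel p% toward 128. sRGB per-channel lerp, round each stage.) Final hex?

#051F00 is rgb(5, 31, 0).
Lerp each channel 6% toward 255:
  R: 5 + 15 = 20 → 20
  G: 31 + 13.44 = 44.44 → 44
  B: 0 + 0.06×(255−0) = 0 + 15.3 = 15.3 → 15
After the tint: rgb(20, 44, 15) = #142C0F.
Lerp each channel 52% toward 128:
  R: 20 + 0.52×(128−20) = 20 + 56.16 = 76.16 → 76
  G: 44 + 43.68 = 87.68 → 88
  B: 15 + 0.52×(128−15) = 15 + 58.76 = 73.76 → 74
rgb(76, 88, 74) = #4C584A.

#4C584A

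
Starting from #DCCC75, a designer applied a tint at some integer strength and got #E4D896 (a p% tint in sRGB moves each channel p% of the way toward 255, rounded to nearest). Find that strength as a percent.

#DCCC75 is rgb(220, 204, 117); #E4D896 is rgb(228, 216, 150).
On the B channel (widest range): 150 ≈ 117 + (p/100)(255 − 117), so p ≈ 100×(150 − 117)/(255 − 117) = 3300/138 = 23.91.
p = 24 reproduces all three channels after rounding.

24%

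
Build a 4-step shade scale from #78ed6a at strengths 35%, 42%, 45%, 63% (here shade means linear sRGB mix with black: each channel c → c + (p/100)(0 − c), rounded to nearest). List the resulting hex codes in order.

#4e9a45, #46893d, #42823a, #2c5827

#78ed6a is rgb(120, 237, 106).
35%: (120 − 42 = 78→78, 237 − 82.95 = 154.05→154, 106 − 37.1 = 68.9→69) → #4e9a45
42%: (120 − 50.4 = 69.6→70, 237 − 99.54 = 137.46→137, 106 − 44.52 = 61.48→61) → #46893d
45%: (120 − 54 = 66→66, 237 − 106.65 = 130.35→130, 106 − 47.7 = 58.3→58) → #42823a
63%: (120 − 75.6 = 44.4→44, 237 − 149.31 = 87.69→88, 106 − 66.78 = 39.22→39) → #2c5827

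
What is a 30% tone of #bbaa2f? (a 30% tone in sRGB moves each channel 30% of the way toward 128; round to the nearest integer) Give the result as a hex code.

#a99d47

#bbaa2f is rgb(187, 170, 47).
Lerp each channel 30% toward 128:
  R: 187 − 17.7 = 169.3 → 169
  G: 170 − 12.6 = 157.4 → 157
  B: 47 + 0.3×(128−47) = 47 + 24.3 = 71.3 → 71
rgb(169, 157, 71) = #a99d47.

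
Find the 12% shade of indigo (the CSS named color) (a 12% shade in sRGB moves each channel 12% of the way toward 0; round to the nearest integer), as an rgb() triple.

rgb(66, 0, 114)

CSS indigo is rgb(75, 0, 130).
A 12% shade moves each channel 12% toward 0:
  R: 75 − 9 = 66 → 66
  G: 0 + 0 = 0 → 0
  B: 130 − 15.6 = 114.4 → 114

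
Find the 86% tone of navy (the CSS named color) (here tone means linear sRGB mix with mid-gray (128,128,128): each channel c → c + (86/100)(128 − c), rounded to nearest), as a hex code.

CSS navy is rgb(0, 0, 128).
Per channel, c → c + 0.86(128 − c):
  R: 0 + 110.08 = 110.08 → 110
  G: 0 + 0.86×(128−0) = 0 + 110.08 = 110.08 → 110
  B: 128 + 0.86×(128−128) = 128 + 0 = 128 → 128
rgb(110, 110, 128) = #6e6e80.

#6e6e80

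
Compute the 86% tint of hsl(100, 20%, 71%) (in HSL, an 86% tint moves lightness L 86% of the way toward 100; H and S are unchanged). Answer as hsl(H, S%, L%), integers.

L moves 86% from 71 toward 100: 71 + 24.94 = 95.94 → 96.
H and S are unchanged.

hsl(100, 20%, 96%)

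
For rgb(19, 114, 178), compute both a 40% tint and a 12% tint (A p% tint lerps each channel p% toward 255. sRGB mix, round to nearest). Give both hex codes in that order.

40% tint:
  R: 19 + 0.4×(255−19) = 19 + 94.4 = 113.4 → 113
  G: 114 + 56.4 = 170.4 → 170
  B: 178 + 0.4×(255−178) = 178 + 30.8 = 208.8 → 209
  → #71AAD1
12% tint:
  R: 19 + 0.12×(255−19) = 19 + 28.32 = 47.32 → 47
  G: 114 + 0.12×(255−114) = 114 + 16.92 = 130.92 → 131
  B: 178 + 9.24 = 187.24 → 187
  → #2F83BB

#71AAD1, #2F83BB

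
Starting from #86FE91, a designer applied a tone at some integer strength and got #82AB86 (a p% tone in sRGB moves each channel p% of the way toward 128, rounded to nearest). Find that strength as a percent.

#86FE91 is rgb(134, 254, 145); #82AB86 is rgb(130, 171, 134).
On the G channel (widest range): 171 ≈ 254 + (p/100)(128 − 254), so p ≈ 100×(171 − 254)/(128 − 254) = -8300/-126 = 65.87.
p = 66 reproduces all three channels after rounding.

66%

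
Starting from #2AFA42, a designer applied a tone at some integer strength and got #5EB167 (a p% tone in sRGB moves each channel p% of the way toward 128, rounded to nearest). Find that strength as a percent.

60%

#2AFA42 is rgb(42, 250, 66); #5EB167 is rgb(94, 177, 103).
On the G channel (widest range): 177 ≈ 250 + (p/100)(128 − 250), so p ≈ 100×(177 − 250)/(128 − 250) = -7300/-122 = 59.84.
p = 60 reproduces all three channels after rounding.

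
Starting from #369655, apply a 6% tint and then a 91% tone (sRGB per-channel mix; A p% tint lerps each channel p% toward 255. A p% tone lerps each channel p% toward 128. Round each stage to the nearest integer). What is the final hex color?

#369655 is rgb(54, 150, 85).
Per channel, c → c + 0.06(255 − c):
  R: 54 + 12.06 = 66.06 → 66
  G: 150 + 0.06×(255−150) = 150 + 6.3 = 156.3 → 156
  B: 85 + 10.2 = 95.2 → 95
After the tint: rgb(66, 156, 95) = #429C5F.
A 91% tone moves each channel 91% toward 128:
  R: 66 + 56.42 = 122.42 → 122
  G: 156 − 25.48 = 130.52 → 131
  B: 95 + 0.91×(128−95) = 95 + 30.03 = 125.03 → 125
rgb(122, 131, 125) = #7A837D.

#7A837D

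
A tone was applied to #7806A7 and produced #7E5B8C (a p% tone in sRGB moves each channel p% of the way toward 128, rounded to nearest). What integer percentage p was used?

70%

#7806A7 is rgb(120, 6, 167); #7E5B8C is rgb(126, 91, 140).
On the G channel (widest range): 91 ≈ 6 + (p/100)(128 − 6), so p ≈ 100×(91 − 6)/(128 − 6) = 8500/122 = 69.67.
p = 70 reproduces all three channels after rounding.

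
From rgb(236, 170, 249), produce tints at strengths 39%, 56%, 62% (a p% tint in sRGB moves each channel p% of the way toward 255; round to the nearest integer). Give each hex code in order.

39%: (236 + 7.41 = 243.41→243, 170 + 33.15 = 203.15→203, 249 + 2.34 = 251.34→251) → #f3cbfb
56%: (236 + 10.64 = 246.64→247, 170 + 47.6 = 217.6→218, 249 + 3.36 = 252.36→252) → #f7dafc
62%: (236 + 11.78 = 247.78→248, 170 + 52.7 = 222.7→223, 249 + 3.72 = 252.72→253) → #f8dffd

#f3cbfb, #f7dafc, #f8dffd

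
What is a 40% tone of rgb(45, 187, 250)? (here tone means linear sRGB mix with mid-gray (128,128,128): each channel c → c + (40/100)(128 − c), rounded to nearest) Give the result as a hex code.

Per channel, c → c + 0.4(128 − c):
  R: 45 + 33.2 = 78.2 → 78
  G: 187 + 0.4×(128−187) = 187 − 23.6 = 163.4 → 163
  B: 250 − 48.8 = 201.2 → 201
rgb(78, 163, 201) = #4ea3c9.

#4ea3c9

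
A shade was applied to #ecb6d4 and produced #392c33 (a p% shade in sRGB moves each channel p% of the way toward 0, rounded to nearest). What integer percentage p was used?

#ecb6d4 is rgb(236, 182, 212); #392c33 is rgb(57, 44, 51).
On the R channel (widest range): 57 ≈ 236 + (p/100)(0 − 236), so p ≈ 100×(57 − 236)/(0 − 236) = -17900/-236 = 75.85.
p = 76 reproduces all three channels after rounding.

76%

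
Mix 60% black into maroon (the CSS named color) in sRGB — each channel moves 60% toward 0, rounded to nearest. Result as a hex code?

CSS maroon is rgb(128, 0, 0).
Lerp each channel 60% toward 0:
  R: 128 + 0.6×(0−128) = 128 − 76.8 = 51.2 → 51
  G: 0 + 0.6×(0−0) = 0 + 0 = 0 → 0
  B: 0 + 0 = 0 → 0
rgb(51, 0, 0) = #330000.

#330000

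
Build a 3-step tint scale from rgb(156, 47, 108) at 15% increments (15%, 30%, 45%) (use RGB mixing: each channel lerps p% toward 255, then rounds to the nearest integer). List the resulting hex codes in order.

#AB4E82, #BA6D98, #C98DAE

15%: (156 + 14.85 = 170.85→171, 47 + 31.2 = 78.2→78, 108 + 22.05 = 130.05→130) → #AB4E82
30%: (156 + 29.7 = 185.7→186, 47 + 62.4 = 109.4→109, 108 + 44.1 = 152.1→152) → #BA6D98
45%: (156 + 44.55 = 200.55→201, 47 + 93.6 = 140.6→141, 108 + 66.15 = 174.15→174) → #C98DAE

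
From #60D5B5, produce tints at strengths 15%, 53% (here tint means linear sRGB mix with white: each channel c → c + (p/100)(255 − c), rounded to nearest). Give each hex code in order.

#60D5B5 is rgb(96, 213, 181).
15%: (96 + 23.85 = 119.85→120, 213 + 6.3 = 219.3→219, 181 + 11.1 = 192.1→192) → #78DBC0
53%: (96 + 84.27 = 180.27→180, 213 + 22.26 = 235.26→235, 181 + 39.22 = 220.22→220) → #B4EBDC

#78DBC0, #B4EBDC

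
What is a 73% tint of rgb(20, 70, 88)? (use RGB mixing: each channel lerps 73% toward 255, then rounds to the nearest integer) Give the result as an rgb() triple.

Lerp each channel 73% toward 255:
  R: 20 + 0.73×(255−20) = 20 + 171.55 = 191.55 → 192
  G: 70 + 0.73×(255−70) = 70 + 135.05 = 205.05 → 205
  B: 88 + 0.73×(255−88) = 88 + 121.91 = 209.91 → 210

rgb(192, 205, 210)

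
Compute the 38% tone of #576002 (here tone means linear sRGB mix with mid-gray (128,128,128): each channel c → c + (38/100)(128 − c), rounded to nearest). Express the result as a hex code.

#576002 is rgb(87, 96, 2).
Lerp each channel 38% toward 128:
  R: 87 + 0.38×(128−87) = 87 + 15.58 = 102.58 → 103
  G: 96 + 12.16 = 108.16 → 108
  B: 2 + 0.38×(128−2) = 2 + 47.88 = 49.88 → 50
rgb(103, 108, 50) = #676C32.

#676C32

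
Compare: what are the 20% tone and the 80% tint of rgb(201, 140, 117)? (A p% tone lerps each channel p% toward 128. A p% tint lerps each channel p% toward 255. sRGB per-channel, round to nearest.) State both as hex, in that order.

20% tone:
  R: 201 + 0.2×(128−201) = 201 − 14.6 = 186.4 → 186
  G: 140 + 0.2×(128−140) = 140 − 2.4 = 137.6 → 138
  B: 117 + 0.2×(128−117) = 117 + 2.2 = 119.2 → 119
  → #BA8A77
80% tint:
  R: 201 + 0.8×(255−201) = 201 + 43.2 = 244.2 → 244
  G: 140 + 92 = 232 → 232
  B: 117 + 0.8×(255−117) = 117 + 110.4 = 227.4 → 227
  → #F4E8E3

#BA8A77, #F4E8E3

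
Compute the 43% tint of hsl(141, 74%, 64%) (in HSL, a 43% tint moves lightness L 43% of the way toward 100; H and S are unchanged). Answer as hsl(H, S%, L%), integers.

hsl(141, 74%, 79%)

L moves 43% from 64 toward 100: 64 + 15.48 = 79.48 → 79.
H and S are unchanged.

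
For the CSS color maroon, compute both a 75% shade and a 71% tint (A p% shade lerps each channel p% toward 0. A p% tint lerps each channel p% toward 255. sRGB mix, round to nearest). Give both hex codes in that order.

CSS maroon is rgb(128, 0, 0).
75% shade:
  R: 128 − 96 = 32 → 32
  G: 0 + 0.75×(0−0) = 0 + 0 = 0 → 0
  B: 0 + 0.75×(0−0) = 0 + 0 = 0 → 0
  → #200000
71% tint:
  R: 128 + 0.71×(255−128) = 128 + 90.17 = 218.17 → 218
  G: 0 + 181.05 = 181.05 → 181
  B: 0 + 181.05 = 181.05 → 181
  → #DAB5B5

#200000, #DAB5B5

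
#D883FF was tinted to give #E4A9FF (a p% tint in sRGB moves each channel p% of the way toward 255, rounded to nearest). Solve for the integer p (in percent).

31%

#D883FF is rgb(216, 131, 255); #E4A9FF is rgb(228, 169, 255).
On the G channel (widest range): 169 ≈ 131 + (p/100)(255 − 131), so p ≈ 100×(169 − 131)/(255 − 131) = 3800/124 = 30.65.
p = 31 reproduces all three channels after rounding.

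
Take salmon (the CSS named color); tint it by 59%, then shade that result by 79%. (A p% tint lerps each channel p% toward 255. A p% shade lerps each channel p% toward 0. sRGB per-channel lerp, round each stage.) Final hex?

CSS salmon is rgb(250, 128, 114).
Lerp each channel 59% toward 255:
  R: 250 + 0.59×(255−250) = 250 + 2.95 = 252.95 → 253
  G: 128 + 74.93 = 202.93 → 203
  B: 114 + 0.59×(255−114) = 114 + 83.19 = 197.19 → 197
After the tint: rgb(253, 203, 197) = #fdcbc5.
Per channel, c → c + 0.79(0 − c):
  R: 253 + 0.79×(0−253) = 253 − 199.87 = 53.13 → 53
  G: 203 + 0.79×(0−203) = 203 − 160.37 = 42.63 → 43
  B: 197 − 155.63 = 41.37 → 41
rgb(53, 43, 41) = #352b29.

#352b29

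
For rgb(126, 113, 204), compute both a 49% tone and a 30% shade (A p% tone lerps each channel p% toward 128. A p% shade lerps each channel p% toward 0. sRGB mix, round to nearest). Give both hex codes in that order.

49% tone:
  R: 126 + 0.98 = 126.98 → 127
  G: 113 + 7.35 = 120.35 → 120
  B: 204 + 0.49×(128−204) = 204 − 37.24 = 166.76 → 167
  → #7F78A7
30% shade:
  R: 126 − 37.8 = 88.2 → 88
  G: 113 + 0.3×(0−113) = 113 − 33.9 = 79.1 → 79
  B: 204 + 0.3×(0−204) = 204 − 61.2 = 142.8 → 143
  → #584F8F

#7F78A7, #584F8F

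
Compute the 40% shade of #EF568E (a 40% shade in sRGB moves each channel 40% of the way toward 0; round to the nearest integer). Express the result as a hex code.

#8F3455

#EF568E is rgb(239, 86, 142).
Per channel, c → c + 0.4(0 − c):
  R: 239 + 0.4×(0−239) = 239 − 95.6 = 143.4 → 143
  G: 86 + 0.4×(0−86) = 86 − 34.4 = 51.6 → 52
  B: 142 − 56.8 = 85.2 → 85
rgb(143, 52, 85) = #8F3455.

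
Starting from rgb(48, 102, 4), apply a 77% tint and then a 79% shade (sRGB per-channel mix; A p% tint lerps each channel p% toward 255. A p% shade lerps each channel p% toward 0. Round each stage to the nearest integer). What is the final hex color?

Lerp each channel 77% toward 255:
  R: 48 + 159.39 = 207.39 → 207
  G: 102 + 117.81 = 219.81 → 220
  B: 4 + 193.27 = 197.27 → 197
After the tint: rgb(207, 220, 197) = #CFDCC5.
Per channel, c → c + 0.79(0 − c):
  R: 207 − 163.53 = 43.47 → 43
  G: 220 + 0.79×(0−220) = 220 − 173.8 = 46.2 → 46
  B: 197 − 155.63 = 41.37 → 41
rgb(43, 46, 41) = #2B2E29.

#2B2E29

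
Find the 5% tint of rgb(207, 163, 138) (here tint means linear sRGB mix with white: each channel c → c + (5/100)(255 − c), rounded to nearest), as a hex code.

A 5% tint moves each channel 5% toward 255:
  R: 207 + 2.4 = 209.4 → 209
  G: 163 + 0.05×(255−163) = 163 + 4.6 = 167.6 → 168
  B: 138 + 0.05×(255−138) = 138 + 5.85 = 143.85 → 144
rgb(209, 168, 144) = #d1a890.

#d1a890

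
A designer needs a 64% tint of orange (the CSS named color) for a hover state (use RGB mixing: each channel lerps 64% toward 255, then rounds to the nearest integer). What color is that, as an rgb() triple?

rgb(255, 223, 163)

CSS orange is rgb(255, 165, 0).
Per channel, c → c + 0.64(255 − c):
  R: 255 + 0.64×(255−255) = 255 + 0 = 255 → 255
  G: 165 + 0.64×(255−165) = 165 + 57.6 = 222.6 → 223
  B: 0 + 163.2 = 163.2 → 163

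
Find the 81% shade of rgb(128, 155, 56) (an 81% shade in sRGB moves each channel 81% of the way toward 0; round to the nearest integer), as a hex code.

#181D0B

An 81% shade moves each channel 81% toward 0:
  R: 128 − 103.68 = 24.32 → 24
  G: 155 + 0.81×(0−155) = 155 − 125.55 = 29.45 → 29
  B: 56 − 45.36 = 10.64 → 11
rgb(24, 29, 11) = #181D0B.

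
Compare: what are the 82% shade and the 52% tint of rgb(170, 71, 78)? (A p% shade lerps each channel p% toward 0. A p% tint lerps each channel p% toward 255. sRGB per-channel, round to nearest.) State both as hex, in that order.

#1F0D0E, #D6A7AA

82% shade:
  R: 170 + 0.82×(0−170) = 170 − 139.4 = 30.6 → 31
  G: 71 + 0.82×(0−71) = 71 − 58.22 = 12.78 → 13
  B: 78 − 63.96 = 14.04 → 14
  → #1F0D0E
52% tint:
  R: 170 + 0.52×(255−170) = 170 + 44.2 = 214.2 → 214
  G: 71 + 0.52×(255−71) = 71 + 95.68 = 166.68 → 167
  B: 78 + 0.52×(255−78) = 78 + 92.04 = 170.04 → 170
  → #D6A7AA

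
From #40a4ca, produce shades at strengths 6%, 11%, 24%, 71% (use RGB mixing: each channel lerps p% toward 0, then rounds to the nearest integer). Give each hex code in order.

#3c9abe, #3992b4, #317d9a, #13303b

#40a4ca is rgb(64, 164, 202).
6%: (64 − 3.84 = 60.16→60, 164 − 9.84 = 154.16→154, 202 − 12.12 = 189.88→190) → #3c9abe
11%: (64 − 7.04 = 56.96→57, 164 − 18.04 = 145.96→146, 202 − 22.22 = 179.78→180) → #3992b4
24%: (64 − 15.36 = 48.64→49, 164 − 39.36 = 124.64→125, 202 − 48.48 = 153.52→154) → #317d9a
71%: (64 − 45.44 = 18.56→19, 164 − 116.44 = 47.56→48, 202 − 143.42 = 58.58→59) → #13303b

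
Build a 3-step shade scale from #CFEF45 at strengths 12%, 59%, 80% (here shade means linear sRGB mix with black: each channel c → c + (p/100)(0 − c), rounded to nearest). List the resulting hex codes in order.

#CFEF45 is rgb(207, 239, 69).
12%: (207 − 24.84 = 182.16→182, 239 − 28.68 = 210.32→210, 69 − 8.28 = 60.72→61) → #B6D23D
59%: (207 − 122.13 = 84.87→85, 239 − 141.01 = 97.99→98, 69 − 40.71 = 28.29→28) → #55621C
80%: (207 − 165.6 = 41.4→41, 239 − 191.2 = 47.8→48, 69 − 55.2 = 13.8→14) → #29300E

#B6D23D, #55621C, #29300E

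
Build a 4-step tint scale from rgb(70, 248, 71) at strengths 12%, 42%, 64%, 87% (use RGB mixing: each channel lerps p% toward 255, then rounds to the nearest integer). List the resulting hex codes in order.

12%: (70 + 22.2 = 92.2→92, 248 + 0.84 = 248.84→249, 71 + 22.08 = 93.08→93) → #5CF95D
42%: (70 + 77.7 = 147.7→148, 248 + 2.94 = 250.94→251, 71 + 77.28 = 148.28→148) → #94FB94
64%: (70 + 118.4 = 188.4→188, 248 + 4.48 = 252.48→252, 71 + 117.76 = 188.76→189) → #BCFCBD
87%: (70 + 160.95 = 230.95→231, 248 + 6.09 = 254.09→254, 71 + 160.08 = 231.08→231) → #E7FEE7

#5CF95D, #94FB94, #BCFCBD, #E7FEE7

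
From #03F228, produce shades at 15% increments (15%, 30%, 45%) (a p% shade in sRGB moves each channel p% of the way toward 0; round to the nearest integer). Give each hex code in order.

#03F228 is rgb(3, 242, 40).
15%: (3→3, 242 − 36.3 = 205.7→206, 40 − 6 = 34→34) → #03CE22
30%: (3 − 0.9 = 2.1→2, 242 − 72.6 = 169.4→169, 40 − 12 = 28→28) → #02A91C
45%: (3 − 1.35 = 1.65→2, 242 − 108.9 = 133.1→133, 40 − 18 = 22→22) → #028516

#03CE22, #02A91C, #028516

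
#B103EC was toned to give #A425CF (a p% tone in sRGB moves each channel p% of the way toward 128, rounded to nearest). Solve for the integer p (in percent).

#B103EC is rgb(177, 3, 236); #A425CF is rgb(164, 37, 207).
On the G channel (widest range): 37 ≈ 3 + (p/100)(128 − 3), so p ≈ 100×(37 − 3)/(128 − 3) = 3400/125 = 27.20.
p = 27 reproduces all three channels after rounding.

27%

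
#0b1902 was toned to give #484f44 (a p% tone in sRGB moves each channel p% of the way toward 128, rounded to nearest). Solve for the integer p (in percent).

52%

#0b1902 is rgb(11, 25, 2); #484f44 is rgb(72, 79, 68).
On the B channel (widest range): 68 ≈ 2 + (p/100)(128 − 2), so p ≈ 100×(68 − 2)/(128 − 2) = 6600/126 = 52.38.
p = 52 reproduces all three channels after rounding.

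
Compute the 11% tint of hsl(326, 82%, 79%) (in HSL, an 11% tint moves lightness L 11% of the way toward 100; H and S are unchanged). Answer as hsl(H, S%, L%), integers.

hsl(326, 82%, 81%)

L moves 11% from 79 toward 100: 79 + 2.31 = 81.31 → 81.
H and S are unchanged.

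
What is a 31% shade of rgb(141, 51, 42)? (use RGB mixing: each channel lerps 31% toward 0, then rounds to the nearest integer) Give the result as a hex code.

Per channel, c → c + 0.31(0 − c):
  R: 141 − 43.71 = 97.29 → 97
  G: 51 − 15.81 = 35.19 → 35
  B: 42 + 0.31×(0−42) = 42 − 13.02 = 28.98 → 29
rgb(97, 35, 29) = #61231d.

#61231d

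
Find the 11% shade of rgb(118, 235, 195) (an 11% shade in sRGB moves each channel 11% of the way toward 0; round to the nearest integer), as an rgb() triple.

An 11% shade moves each channel 11% toward 0:
  R: 118 + 0.11×(0−118) = 118 − 12.98 = 105.02 → 105
  G: 235 + 0.11×(0−235) = 235 − 25.85 = 209.15 → 209
  B: 195 − 21.45 = 173.55 → 174

rgb(105, 209, 174)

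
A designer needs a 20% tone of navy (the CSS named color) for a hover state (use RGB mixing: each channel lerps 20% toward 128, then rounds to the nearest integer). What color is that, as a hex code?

CSS navy is rgb(0, 0, 128).
Per channel, c → c + 0.2(128 − c):
  R: 0 + 0.2×(128−0) = 0 + 25.6 = 25.6 → 26
  G: 0 + 25.6 = 25.6 → 26
  B: 128 + 0 = 128 → 128
rgb(26, 26, 128) = #1a1a80.

#1a1a80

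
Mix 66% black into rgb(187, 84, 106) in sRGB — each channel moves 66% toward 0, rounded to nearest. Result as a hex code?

#401d24

Lerp each channel 66% toward 0:
  R: 187 + 0.66×(0−187) = 187 − 123.42 = 63.58 → 64
  G: 84 − 55.44 = 28.56 → 29
  B: 106 + 0.66×(0−106) = 106 − 69.96 = 36.04 → 36
rgb(64, 29, 36) = #401d24.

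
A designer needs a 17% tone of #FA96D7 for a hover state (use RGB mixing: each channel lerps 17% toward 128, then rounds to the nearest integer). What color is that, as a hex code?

#E592C8

#FA96D7 is rgb(250, 150, 215).
Lerp each channel 17% toward 128:
  R: 250 − 20.74 = 229.26 → 229
  G: 150 − 3.74 = 146.26 → 146
  B: 215 + 0.17×(128−215) = 215 − 14.79 = 200.21 → 200
rgb(229, 146, 200) = #E592C8.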